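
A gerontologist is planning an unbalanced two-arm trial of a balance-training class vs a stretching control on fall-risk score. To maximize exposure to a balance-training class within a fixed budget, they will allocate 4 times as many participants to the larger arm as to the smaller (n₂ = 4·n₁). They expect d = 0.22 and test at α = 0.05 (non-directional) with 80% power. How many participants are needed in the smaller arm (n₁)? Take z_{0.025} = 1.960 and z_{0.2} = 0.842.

n₁ = 203

With allocation ratio k = n₂/n₁ = 4, Var(x̄₁−x̄₂) = σ²(1/n₁ + 1/(k·n₁)) = σ²·(k+1)/(k·n₁).
So n₁ = (1 + 1/k)·((z_{α/2} + z_β)/d)² = 1.250 × (2.802/0.22)².
n₁ = 1.250 × 162.21 = 202.8.
Round up: n₁ = 203, giving n₂ = 4 × 203 = 812.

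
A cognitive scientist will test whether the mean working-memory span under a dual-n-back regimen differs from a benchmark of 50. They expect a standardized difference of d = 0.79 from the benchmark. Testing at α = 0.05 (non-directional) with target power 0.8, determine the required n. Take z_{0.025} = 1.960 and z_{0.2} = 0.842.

For a one-sample test: n = ((z_{α/2} + z_β) / d)².
z_{α/2} + z_β = 1.960 + 0.842 = 2.802.
n = (2.802 / 0.79)² = 3.547² = 12.58.
Round up.

n = 13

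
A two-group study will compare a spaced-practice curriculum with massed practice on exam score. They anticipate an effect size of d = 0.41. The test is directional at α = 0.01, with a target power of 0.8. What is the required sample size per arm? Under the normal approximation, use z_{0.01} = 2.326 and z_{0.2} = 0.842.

n = 120 per group

For two independent groups with equal n: n = 2·((z_{α} + z_β) / d)².
z_{α} + z_β = 2.326 + 0.842 = 3.168.
n = 2 × (3.168 / 0.41)² = 2 × 7.727² = 2 × 59.70 = 119.4.
Round up to the next whole participant.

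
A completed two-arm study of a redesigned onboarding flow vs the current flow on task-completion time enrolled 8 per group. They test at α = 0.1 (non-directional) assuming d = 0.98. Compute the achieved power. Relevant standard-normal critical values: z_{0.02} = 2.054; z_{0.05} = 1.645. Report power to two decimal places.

For two equal groups, power = Φ(d·√(n/2) − z_{α/2}).
d·√(n/2) = 0.98 × √(8/2) = 0.98 × 2.000 = 1.960.
z_β = 1.960 − 1.645 = 0.315.
Power = Φ(0.315) = 0.624.

power ≈ 0.62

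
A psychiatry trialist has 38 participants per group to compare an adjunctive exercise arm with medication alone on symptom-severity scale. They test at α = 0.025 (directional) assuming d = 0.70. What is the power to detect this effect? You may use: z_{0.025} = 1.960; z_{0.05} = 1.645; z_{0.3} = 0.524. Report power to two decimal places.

power ≈ 0.86

For two equal groups, power = Φ(d·√(n/2) − z_{α}).
d·√(n/2) = 0.70 × √(38/2) = 0.70 × 4.359 = 3.051.
z_β = 3.051 − 1.960 = 1.091.
Power = Φ(1.091) = 0.862.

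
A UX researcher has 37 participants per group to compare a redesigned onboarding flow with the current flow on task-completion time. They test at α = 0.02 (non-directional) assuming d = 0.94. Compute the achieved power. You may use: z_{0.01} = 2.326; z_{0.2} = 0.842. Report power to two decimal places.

power ≈ 0.96

For two equal groups, power = Φ(d·√(n/2) − z_{α/2}).
d·√(n/2) = 0.94 × √(37/2) = 0.94 × 4.301 = 4.043.
z_β = 4.043 − 2.326 = 1.717.
Power = Φ(1.717) = 0.957.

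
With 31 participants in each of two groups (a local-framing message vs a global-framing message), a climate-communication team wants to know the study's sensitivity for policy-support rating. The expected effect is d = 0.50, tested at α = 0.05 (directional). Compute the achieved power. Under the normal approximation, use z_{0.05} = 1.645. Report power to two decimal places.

power ≈ 0.63

For two equal groups, power = Φ(d·√(n/2) − z_{α}).
d·√(n/2) = 0.50 × √(31/2) = 0.50 × 3.937 = 1.969.
z_β = 1.969 − 1.645 = 0.324.
Power = Φ(0.324) = 0.627.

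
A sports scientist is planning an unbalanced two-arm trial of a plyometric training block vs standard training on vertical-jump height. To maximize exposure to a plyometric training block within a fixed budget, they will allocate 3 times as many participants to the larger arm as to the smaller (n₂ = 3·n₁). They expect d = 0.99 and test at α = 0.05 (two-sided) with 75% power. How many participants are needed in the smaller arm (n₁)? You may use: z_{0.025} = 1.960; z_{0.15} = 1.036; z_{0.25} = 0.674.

With allocation ratio k = n₂/n₁ = 3, Var(x̄₁−x̄₂) = σ²(1/n₁ + 1/(k·n₁)) = σ²·(k+1)/(k·n₁).
So n₁ = (1 + 1/k)·((z_{α/2} + z_β)/d)² = 1.333 × (2.634/0.99)².
n₁ = 1.333 × 7.08 = 9.4.
Round up: n₁ = 10, giving n₂ = 3 × 10 = 30.

n₁ = 10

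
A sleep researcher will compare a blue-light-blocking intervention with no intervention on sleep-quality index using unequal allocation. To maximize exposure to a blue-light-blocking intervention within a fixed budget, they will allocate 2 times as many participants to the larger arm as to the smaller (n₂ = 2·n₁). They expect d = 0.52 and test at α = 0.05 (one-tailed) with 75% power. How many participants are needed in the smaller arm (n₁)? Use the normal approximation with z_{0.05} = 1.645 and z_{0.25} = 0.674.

n₁ = 30

With allocation ratio k = n₂/n₁ = 2, Var(x̄₁−x̄₂) = σ²(1/n₁ + 1/(k·n₁)) = σ²·(k+1)/(k·n₁).
So n₁ = (1 + 1/k)·((z_{α} + z_β)/d)² = 1.500 × (2.319/0.52)².
n₁ = 1.500 × 19.89 = 29.8.
Round up: n₁ = 30, giving n₂ = 2 × 30 = 60.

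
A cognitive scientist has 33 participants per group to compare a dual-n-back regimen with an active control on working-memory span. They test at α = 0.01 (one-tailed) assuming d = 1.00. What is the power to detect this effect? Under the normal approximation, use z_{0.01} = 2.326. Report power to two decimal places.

For two equal groups, power = Φ(d·√(n/2) − z_{α}).
d·√(n/2) = 1.00 × √(33/2) = 1.00 × 4.062 = 4.062.
z_β = 4.062 − 2.326 = 1.736.
Power = Φ(1.736) = 0.959.

power ≈ 0.96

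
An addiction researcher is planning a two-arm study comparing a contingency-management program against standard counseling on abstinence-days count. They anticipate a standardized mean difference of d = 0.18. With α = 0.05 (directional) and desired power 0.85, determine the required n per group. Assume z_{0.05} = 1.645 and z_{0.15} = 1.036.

For two independent groups with equal n: n = 2·((z_{α} + z_β) / d)².
z_{α} + z_β = 1.645 + 1.036 = 2.681.
n = 2 × (2.681 / 0.18)² = 2 × 14.894² = 2 × 221.84 = 443.7.
Round up to the next whole participant.

n = 444 per group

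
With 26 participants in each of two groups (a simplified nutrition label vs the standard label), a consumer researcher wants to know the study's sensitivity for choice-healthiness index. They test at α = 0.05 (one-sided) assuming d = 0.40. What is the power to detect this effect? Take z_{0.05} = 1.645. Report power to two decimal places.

For two equal groups, power = Φ(d·√(n/2) − z_{α}).
d·√(n/2) = 0.40 × √(26/2) = 0.40 × 3.606 = 1.442.
z_β = 1.442 − 1.645 = -0.203.
Power = Φ(-0.203) = 0.420.

power ≈ 0.42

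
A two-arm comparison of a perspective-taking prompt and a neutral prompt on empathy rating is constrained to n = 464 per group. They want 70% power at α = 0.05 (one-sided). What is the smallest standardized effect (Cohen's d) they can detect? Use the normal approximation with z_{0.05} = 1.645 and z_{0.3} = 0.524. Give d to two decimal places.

d_min ≈ 0.14

For two independent groups of n = 464 each: d_min = (z_{α} + z_β)·√(2/n).
z-sum = 1.645 + 0.524 = 2.169.
d_min = 2.169 × √(2/464) = 2.169 × 0.0657 = 0.142.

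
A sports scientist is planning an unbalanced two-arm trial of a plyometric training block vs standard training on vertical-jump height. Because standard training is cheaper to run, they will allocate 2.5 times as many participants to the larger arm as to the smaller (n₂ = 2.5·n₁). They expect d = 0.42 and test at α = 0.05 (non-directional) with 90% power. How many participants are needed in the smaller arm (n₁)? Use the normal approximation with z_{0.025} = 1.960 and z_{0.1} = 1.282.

With allocation ratio k = n₂/n₁ = 2.5, Var(x̄₁−x̄₂) = σ²(1/n₁ + 1/(k·n₁)) = σ²·(k+1)/(k·n₁).
So n₁ = (1 + 1/k)·((z_{α/2} + z_β)/d)² = 1.400 × (3.242/0.42)².
n₁ = 1.400 × 59.58 = 83.4.
Round up: n₁ = 84, giving n₂ = 2.5 × 84 = 210.

n₁ = 84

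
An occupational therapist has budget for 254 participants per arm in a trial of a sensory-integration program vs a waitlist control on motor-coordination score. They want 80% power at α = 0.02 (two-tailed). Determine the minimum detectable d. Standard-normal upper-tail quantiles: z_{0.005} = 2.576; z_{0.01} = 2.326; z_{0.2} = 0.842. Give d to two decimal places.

d_min ≈ 0.28

For two independent groups of n = 254 each: d_min = (z_{α/2} + z_β)·√(2/n).
z-sum = 2.326 + 0.842 = 3.168.
d_min = 3.168 × √(2/254) = 3.168 × 0.0887 = 0.281.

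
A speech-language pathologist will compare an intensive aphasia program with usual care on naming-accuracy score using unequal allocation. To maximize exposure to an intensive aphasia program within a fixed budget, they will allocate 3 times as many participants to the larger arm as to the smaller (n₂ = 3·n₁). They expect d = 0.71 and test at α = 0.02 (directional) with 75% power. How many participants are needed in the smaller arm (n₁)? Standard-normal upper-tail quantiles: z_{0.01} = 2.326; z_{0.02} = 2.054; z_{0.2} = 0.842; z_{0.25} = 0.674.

With allocation ratio k = n₂/n₁ = 3, Var(x̄₁−x̄₂) = σ²(1/n₁ + 1/(k·n₁)) = σ²·(k+1)/(k·n₁).
So n₁ = (1 + 1/k)·((z_{α} + z_β)/d)² = 1.333 × (2.728/0.71)².
n₁ = 1.333 × 14.76 = 19.7.
Round up: n₁ = 20, giving n₂ = 3 × 20 = 60.

n₁ = 20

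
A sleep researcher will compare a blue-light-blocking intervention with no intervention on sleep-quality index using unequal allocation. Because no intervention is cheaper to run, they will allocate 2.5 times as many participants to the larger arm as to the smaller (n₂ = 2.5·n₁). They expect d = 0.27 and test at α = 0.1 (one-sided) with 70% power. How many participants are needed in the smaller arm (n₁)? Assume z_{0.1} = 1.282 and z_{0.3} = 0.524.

With allocation ratio k = n₂/n₁ = 2.5, Var(x̄₁−x̄₂) = σ²(1/n₁ + 1/(k·n₁)) = σ²·(k+1)/(k·n₁).
So n₁ = (1 + 1/k)·((z_{α} + z_β)/d)² = 1.400 × (1.806/0.27)².
n₁ = 1.400 × 44.74 = 62.6.
Round up: n₁ = 63, giving n₂ = ⌈2.5 × 63⌉ = ⌈157.5⌉ = 158.

n₁ = 63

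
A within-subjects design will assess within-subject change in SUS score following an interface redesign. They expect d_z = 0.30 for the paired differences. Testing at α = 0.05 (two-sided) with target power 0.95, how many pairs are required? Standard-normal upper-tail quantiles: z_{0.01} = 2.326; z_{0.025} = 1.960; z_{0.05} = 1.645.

n = 145 pairs

For a paired (one-sample on differences) test: n = ((z_{α/2} + z_β) / d)².
z_{α/2} + z_β = 1.960 + 1.645 = 3.605.
n = (3.605 / 0.30)² = 12.017² = 144.40.
Round up.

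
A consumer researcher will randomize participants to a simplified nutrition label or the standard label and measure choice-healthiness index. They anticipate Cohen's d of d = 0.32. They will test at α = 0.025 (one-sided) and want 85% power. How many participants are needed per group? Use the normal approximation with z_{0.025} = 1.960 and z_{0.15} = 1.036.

n = 176 per group

For two independent groups with equal n: n = 2·((z_{α} + z_β) / d)².
z_{α} + z_β = 1.960 + 1.036 = 2.996.
n = 2 × (2.996 / 0.32)² = 2 × 9.362² = 2 × 87.66 = 175.3.
Round up to the next whole participant.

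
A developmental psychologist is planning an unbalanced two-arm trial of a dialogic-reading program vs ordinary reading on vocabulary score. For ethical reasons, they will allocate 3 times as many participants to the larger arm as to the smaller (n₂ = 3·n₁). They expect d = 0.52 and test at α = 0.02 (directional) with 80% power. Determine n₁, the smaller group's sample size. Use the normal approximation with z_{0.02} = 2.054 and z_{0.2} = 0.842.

n₁ = 42

With allocation ratio k = n₂/n₁ = 3, Var(x̄₁−x̄₂) = σ²(1/n₁ + 1/(k·n₁)) = σ²·(k+1)/(k·n₁).
So n₁ = (1 + 1/k)·((z_{α} + z_β)/d)² = 1.333 × (2.896/0.52)².
n₁ = 1.333 × 31.02 = 41.4.
Round up: n₁ = 42, giving n₂ = 3 × 42 = 126.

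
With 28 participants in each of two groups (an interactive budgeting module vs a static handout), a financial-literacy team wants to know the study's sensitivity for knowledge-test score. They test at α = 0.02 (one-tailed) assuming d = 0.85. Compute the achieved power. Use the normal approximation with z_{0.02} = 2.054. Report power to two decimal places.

power ≈ 0.87

For two equal groups, power = Φ(d·√(n/2) − z_{α}).
d·√(n/2) = 0.85 × √(28/2) = 0.85 × 3.742 = 3.180.
z_β = 3.180 − 2.054 = 1.126.
Power = Φ(1.126) = 0.870.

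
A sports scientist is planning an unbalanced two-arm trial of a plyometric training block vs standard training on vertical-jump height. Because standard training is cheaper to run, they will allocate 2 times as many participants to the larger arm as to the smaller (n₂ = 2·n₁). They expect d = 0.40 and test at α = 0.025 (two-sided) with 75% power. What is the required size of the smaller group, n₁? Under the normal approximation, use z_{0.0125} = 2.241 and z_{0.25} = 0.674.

n₁ = 80

With allocation ratio k = n₂/n₁ = 2, Var(x̄₁−x̄₂) = σ²(1/n₁ + 1/(k·n₁)) = σ²·(k+1)/(k·n₁).
So n₁ = (1 + 1/k)·((z_{α/2} + z_β)/d)² = 1.500 × (2.915/0.40)².
n₁ = 1.500 × 53.11 = 79.7.
Round up: n₁ = 80, giving n₂ = 2 × 80 = 160.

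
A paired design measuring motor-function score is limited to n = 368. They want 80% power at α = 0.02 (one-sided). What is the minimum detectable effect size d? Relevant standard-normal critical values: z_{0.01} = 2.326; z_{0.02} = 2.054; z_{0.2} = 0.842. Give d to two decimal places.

d_min ≈ 0.15

For a single sample (or paired design) of n = 368: d_min = (z_{α} + z_β)/√n.
z-sum = 2.054 + 0.842 = 2.896.
d_min = 2.896 / √368 = 2.896 / 19.183 = 0.151.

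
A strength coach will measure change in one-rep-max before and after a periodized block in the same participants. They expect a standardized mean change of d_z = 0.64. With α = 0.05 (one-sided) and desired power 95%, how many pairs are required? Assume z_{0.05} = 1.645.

n = 27 pairs

For a paired (one-sample on differences) test: n = ((z_{α} + z_β) / d)².
z_{α} + z_β = 1.645 + 1.645 = 3.290.
n = (3.290 / 0.64)² = 5.141² = 26.43.
Round up.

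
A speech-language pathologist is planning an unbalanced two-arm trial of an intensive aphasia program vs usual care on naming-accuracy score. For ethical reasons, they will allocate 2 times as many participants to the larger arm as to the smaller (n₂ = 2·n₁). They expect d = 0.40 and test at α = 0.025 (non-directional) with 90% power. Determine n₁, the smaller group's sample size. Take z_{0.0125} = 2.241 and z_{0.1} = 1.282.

With allocation ratio k = n₂/n₁ = 2, Var(x̄₁−x̄₂) = σ²(1/n₁ + 1/(k·n₁)) = σ²·(k+1)/(k·n₁).
So n₁ = (1 + 1/k)·((z_{α/2} + z_β)/d)² = 1.500 × (3.523/0.40)².
n₁ = 1.500 × 77.57 = 116.4.
Round up: n₁ = 117, giving n₂ = 2 × 117 = 234.

n₁ = 117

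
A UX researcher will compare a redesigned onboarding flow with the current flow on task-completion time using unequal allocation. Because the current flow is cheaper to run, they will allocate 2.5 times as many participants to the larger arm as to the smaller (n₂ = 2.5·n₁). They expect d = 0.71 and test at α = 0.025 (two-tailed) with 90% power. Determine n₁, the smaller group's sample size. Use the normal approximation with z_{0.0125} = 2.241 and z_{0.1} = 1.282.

With allocation ratio k = n₂/n₁ = 2.5, Var(x̄₁−x̄₂) = σ²(1/n₁ + 1/(k·n₁)) = σ²·(k+1)/(k·n₁).
So n₁ = (1 + 1/k)·((z_{α/2} + z_β)/d)² = 1.400 × (3.523/0.71)².
n₁ = 1.400 × 24.62 = 34.5.
Round up: n₁ = 35, giving n₂ = ⌈2.5 × 35⌉ = ⌈87.5⌉ = 88.

n₁ = 35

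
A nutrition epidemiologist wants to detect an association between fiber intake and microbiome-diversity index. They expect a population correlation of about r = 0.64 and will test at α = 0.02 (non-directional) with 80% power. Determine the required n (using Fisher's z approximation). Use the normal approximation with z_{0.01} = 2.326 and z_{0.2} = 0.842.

n = 21

Fisher's z: C = ½·ln((1+r)/(1−r)) = ½·ln(4.5556) = 0.7582.
n = ((z_{α/2} + z_β)/C)² + 3.
(2.326 + 0.842) / 0.7582 = 3.168 / 0.7582 = 4.178.
n = 4.178² + 3 = 17.46 + 3 = 20.5.
Round up.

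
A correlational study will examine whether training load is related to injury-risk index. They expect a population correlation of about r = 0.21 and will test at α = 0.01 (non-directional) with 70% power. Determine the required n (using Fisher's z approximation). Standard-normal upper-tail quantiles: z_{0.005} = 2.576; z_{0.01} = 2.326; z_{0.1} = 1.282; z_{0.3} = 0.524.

n = 215

Fisher's z: C = ½·ln((1+r)/(1−r)) = ½·ln(1.5316) = 0.2132.
n = ((z_{α/2} + z_β)/C)² + 3.
(2.576 + 0.524) / 0.2132 = 3.100 / 0.2132 = 14.540.
n = 14.540² + 3 = 211.42 + 3 = 214.4.
Round up.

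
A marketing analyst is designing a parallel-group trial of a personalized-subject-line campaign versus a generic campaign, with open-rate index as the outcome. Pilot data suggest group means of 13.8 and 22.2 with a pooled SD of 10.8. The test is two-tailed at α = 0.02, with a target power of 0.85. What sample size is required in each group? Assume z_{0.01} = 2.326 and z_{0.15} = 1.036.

n = 38 per group

Cohen's d = |M₁ − M₂| / SD_pooled = |13.8 − 22.2| / 10.8 = 8.4 / 10.8 = 0.778.
For two independent groups with equal n: n = 2·((z_{α/2} + z_β) / d)².
z_{α/2} + z_β = 2.326 + 1.036 = 3.362.
n = 2 × (3.362 / 0.778)² = 2 × 4.321² = 2 × 18.67 = 37.3.
Round up to the next whole participant.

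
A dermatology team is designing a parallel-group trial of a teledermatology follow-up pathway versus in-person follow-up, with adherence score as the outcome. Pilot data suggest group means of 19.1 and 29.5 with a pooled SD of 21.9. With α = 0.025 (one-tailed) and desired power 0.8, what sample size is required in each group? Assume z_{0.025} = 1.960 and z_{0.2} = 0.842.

Cohen's d = |M₁ − M₂| / SD_pooled = |19.1 − 29.5| / 21.9 = 10.4 / 21.9 = 0.475.
For two independent groups with equal n: n = 2·((z_{α} + z_β) / d)².
z_{α} + z_β = 1.960 + 0.842 = 2.802.
n = 2 × (2.802 / 0.475)² = 2 × 5.899² = 2 × 34.80 = 69.6.
Round up to the next whole participant.

n = 70 per group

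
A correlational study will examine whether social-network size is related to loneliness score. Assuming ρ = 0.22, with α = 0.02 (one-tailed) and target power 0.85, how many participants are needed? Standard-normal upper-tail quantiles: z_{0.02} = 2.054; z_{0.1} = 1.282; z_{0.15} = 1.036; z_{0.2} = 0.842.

n = 194

Fisher's z: C = ½·ln((1+r)/(1−r)) = ½·ln(1.5641) = 0.2237.
n = ((z_{α} + z_β)/C)² + 3.
(2.054 + 1.036) / 0.2237 = 3.090 / 0.2237 = 13.813.
n = 13.813² + 3 = 190.80 + 3 = 193.8.
Round up.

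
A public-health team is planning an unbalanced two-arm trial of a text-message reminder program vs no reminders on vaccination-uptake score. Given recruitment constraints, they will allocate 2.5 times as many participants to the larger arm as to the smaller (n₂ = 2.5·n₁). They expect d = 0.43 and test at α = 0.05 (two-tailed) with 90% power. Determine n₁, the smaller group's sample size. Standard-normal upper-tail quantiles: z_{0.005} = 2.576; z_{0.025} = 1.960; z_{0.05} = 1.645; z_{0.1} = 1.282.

With allocation ratio k = n₂/n₁ = 2.5, Var(x̄₁−x̄₂) = σ²(1/n₁ + 1/(k·n₁)) = σ²·(k+1)/(k·n₁).
So n₁ = (1 + 1/k)·((z_{α/2} + z_β)/d)² = 1.400 × (3.242/0.43)².
n₁ = 1.400 × 56.84 = 79.6.
Round up: n₁ = 80, giving n₂ = 2.5 × 80 = 200.

n₁ = 80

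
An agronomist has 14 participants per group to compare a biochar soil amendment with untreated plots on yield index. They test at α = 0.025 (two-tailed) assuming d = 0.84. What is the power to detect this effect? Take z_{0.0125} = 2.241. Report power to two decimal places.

For two equal groups, power = Φ(d·√(n/2) − z_{α/2}).
d·√(n/2) = 0.84 × √(14/2) = 0.84 × 2.646 = 2.222.
z_β = 2.222 − 2.241 = -0.019.
Power = Φ(-0.019) = 0.493.

power ≈ 0.49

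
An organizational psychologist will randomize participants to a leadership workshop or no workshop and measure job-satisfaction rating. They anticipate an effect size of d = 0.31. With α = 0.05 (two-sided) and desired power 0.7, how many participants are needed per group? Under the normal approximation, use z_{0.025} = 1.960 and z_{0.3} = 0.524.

For two independent groups with equal n: n = 2·((z_{α/2} + z_β) / d)².
z_{α/2} + z_β = 1.960 + 0.524 = 2.484.
n = 2 × (2.484 / 0.31)² = 2 × 8.013² = 2 × 64.21 = 128.4.
Round up to the next whole participant.

n = 129 per group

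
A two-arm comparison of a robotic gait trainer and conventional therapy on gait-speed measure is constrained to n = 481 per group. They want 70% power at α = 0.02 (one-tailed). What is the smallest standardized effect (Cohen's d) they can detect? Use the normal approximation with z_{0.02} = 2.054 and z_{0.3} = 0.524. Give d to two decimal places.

d_min ≈ 0.17

For two independent groups of n = 481 each: d_min = (z_{α} + z_β)·√(2/n).
z-sum = 2.054 + 0.524 = 2.578.
d_min = 2.578 × √(2/481) = 2.578 × 0.0645 = 0.166.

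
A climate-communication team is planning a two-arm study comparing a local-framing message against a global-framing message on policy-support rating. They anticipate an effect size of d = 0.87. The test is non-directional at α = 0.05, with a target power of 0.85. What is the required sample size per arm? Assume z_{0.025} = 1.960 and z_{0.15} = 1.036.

n = 24 per group

For two independent groups with equal n: n = 2·((z_{α/2} + z_β) / d)².
z_{α/2} + z_β = 1.960 + 1.036 = 2.996.
n = 2 × (2.996 / 0.87)² = 2 × 3.444² = 2 × 11.86 = 23.7.
Round up to the next whole participant.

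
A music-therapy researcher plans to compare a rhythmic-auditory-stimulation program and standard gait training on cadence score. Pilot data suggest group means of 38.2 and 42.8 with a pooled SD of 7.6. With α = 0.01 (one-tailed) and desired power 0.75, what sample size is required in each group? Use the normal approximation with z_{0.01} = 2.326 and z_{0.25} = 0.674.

n = 50 per group

Cohen's d = |M₁ − M₂| / SD_pooled = |38.2 − 42.8| / 7.6 = 4.6 / 7.6 = 0.605.
For two independent groups with equal n: n = 2·((z_{α} + z_β) / d)².
z_{α} + z_β = 2.326 + 0.674 = 3.000.
n = 2 × (3.000 / 0.605)² = 2 × 4.959² = 2 × 24.59 = 49.2.
Round up to the next whole participant.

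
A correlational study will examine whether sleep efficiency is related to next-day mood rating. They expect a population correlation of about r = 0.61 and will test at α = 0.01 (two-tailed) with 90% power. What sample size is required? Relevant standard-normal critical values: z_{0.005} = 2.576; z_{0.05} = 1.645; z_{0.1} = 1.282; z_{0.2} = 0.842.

n = 33

Fisher's z: C = ½·ln((1+r)/(1−r)) = ½·ln(4.1282) = 0.7089.
n = ((z_{α/2} + z_β)/C)² + 3.
(2.576 + 1.282) / 0.7089 = 3.858 / 0.7089 = 5.442.
n = 5.442² + 3 = 29.62 + 3 = 32.6.
Round up.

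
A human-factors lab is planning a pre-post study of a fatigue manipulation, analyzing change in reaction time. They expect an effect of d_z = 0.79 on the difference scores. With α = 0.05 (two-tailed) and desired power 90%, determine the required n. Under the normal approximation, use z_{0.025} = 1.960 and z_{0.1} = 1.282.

n = 17 pairs

For a paired (one-sample on differences) test: n = ((z_{α/2} + z_β) / d)².
z_{α/2} + z_β = 1.960 + 1.282 = 3.242.
n = (3.242 / 0.79)² = 4.104² = 16.84.
Round up.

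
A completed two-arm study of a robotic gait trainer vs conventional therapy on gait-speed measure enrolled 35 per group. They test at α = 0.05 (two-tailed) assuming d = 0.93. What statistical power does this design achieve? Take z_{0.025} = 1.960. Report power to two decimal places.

For two equal groups, power = Φ(d·√(n/2) − z_{α/2}).
d·√(n/2) = 0.93 × √(35/2) = 0.93 × 4.183 = 3.890.
z_β = 3.890 − 1.960 = 1.930.
Power = Φ(1.930) = 0.973.

power ≈ 0.97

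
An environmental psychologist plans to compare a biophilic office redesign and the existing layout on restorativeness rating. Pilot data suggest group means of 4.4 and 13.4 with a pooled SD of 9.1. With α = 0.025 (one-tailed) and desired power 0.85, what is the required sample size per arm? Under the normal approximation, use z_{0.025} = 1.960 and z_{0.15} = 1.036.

Cohen's d = |M₁ − M₂| / SD_pooled = |4.4 − 13.4| / 9.1 = 9.0 / 9.1 = 0.989.
For two independent groups with equal n: n = 2·((z_{α} + z_β) / d)².
z_{α} + z_β = 1.960 + 1.036 = 2.996.
n = 2 × (2.996 / 0.989)² = 2 × 3.029² = 2 × 9.18 = 18.4.
Round up to the next whole participant.

n = 19 per group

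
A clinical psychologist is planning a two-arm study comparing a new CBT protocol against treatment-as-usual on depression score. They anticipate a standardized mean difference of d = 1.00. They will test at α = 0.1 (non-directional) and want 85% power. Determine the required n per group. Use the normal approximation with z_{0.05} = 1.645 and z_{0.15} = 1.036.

n = 15 per group

For two independent groups with equal n: n = 2·((z_{α/2} + z_β) / d)².
z_{α/2} + z_β = 1.645 + 1.036 = 2.681.
n = 2 × (2.681 / 1.00)² = 2 × 2.681² = 2 × 7.19 = 14.4.
Round up to the next whole participant.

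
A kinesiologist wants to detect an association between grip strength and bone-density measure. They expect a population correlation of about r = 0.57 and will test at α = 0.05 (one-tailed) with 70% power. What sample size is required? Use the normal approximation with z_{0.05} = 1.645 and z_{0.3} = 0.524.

Fisher's z: C = ½·ln((1+r)/(1−r)) = ½·ln(3.6512) = 0.6475.
n = ((z_{α} + z_β)/C)² + 3.
(1.645 + 0.524) / 0.6475 = 2.169 / 0.6475 = 3.350.
n = 3.350² + 3 = 11.22 + 3 = 14.2.
Round up.

n = 15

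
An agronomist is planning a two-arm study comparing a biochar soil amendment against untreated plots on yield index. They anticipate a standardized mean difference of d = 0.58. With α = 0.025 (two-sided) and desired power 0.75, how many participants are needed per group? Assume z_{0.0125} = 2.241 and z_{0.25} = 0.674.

n = 51 per group

For two independent groups with equal n: n = 2·((z_{α/2} + z_β) / d)².
z_{α/2} + z_β = 2.241 + 0.674 = 2.915.
n = 2 × (2.915 / 0.58)² = 2 × 5.026² = 2 × 25.26 = 50.5.
Round up to the next whole participant.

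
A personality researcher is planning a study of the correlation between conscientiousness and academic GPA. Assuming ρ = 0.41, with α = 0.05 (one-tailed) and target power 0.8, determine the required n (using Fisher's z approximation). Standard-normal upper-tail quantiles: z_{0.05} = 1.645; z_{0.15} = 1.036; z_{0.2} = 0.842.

n = 36

Fisher's z: C = ½·ln((1+r)/(1−r)) = ½·ln(2.3898) = 0.4356.
n = ((z_{α} + z_β)/C)² + 3.
(1.645 + 0.842) / 0.4356 = 2.487 / 0.4356 = 5.709.
n = 5.709² + 3 = 32.60 + 3 = 35.6.
Round up.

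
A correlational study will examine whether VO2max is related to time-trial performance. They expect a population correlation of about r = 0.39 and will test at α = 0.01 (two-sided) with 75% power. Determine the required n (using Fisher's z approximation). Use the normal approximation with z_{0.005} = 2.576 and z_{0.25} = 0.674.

n = 66

Fisher's z: C = ½·ln((1+r)/(1−r)) = ½·ln(2.2787) = 0.4118.
n = ((z_{α/2} + z_β)/C)² + 3.
(2.576 + 0.674) / 0.4118 = 3.250 / 0.4118 = 7.892.
n = 7.892² + 3 = 62.29 + 3 = 65.3.
Round up.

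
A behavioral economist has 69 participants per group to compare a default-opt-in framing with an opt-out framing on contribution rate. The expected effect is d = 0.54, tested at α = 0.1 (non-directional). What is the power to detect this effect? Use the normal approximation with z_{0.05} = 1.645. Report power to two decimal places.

For two equal groups, power = Φ(d·√(n/2) − z_{α/2}).
d·√(n/2) = 0.54 × √(69/2) = 0.54 × 5.874 = 3.172.
z_β = 3.172 − 1.645 = 1.527.
Power = Φ(1.527) = 0.937.

power ≈ 0.94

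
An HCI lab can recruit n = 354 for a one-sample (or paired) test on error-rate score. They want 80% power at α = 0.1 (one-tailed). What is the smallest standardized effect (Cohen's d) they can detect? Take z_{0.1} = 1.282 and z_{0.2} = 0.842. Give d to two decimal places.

d_min ≈ 0.11

For a single sample (or paired design) of n = 354: d_min = (z_{α} + z_β)/√n.
z-sum = 1.282 + 0.842 = 2.124.
d_min = 2.124 / √354 = 2.124 / 18.815 = 0.113.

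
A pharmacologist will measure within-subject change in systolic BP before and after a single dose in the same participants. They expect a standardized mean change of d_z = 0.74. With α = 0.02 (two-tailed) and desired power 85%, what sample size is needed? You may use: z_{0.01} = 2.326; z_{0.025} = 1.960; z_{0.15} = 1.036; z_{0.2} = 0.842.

n = 21 pairs

For a paired (one-sample on differences) test: n = ((z_{α/2} + z_β) / d)².
z_{α/2} + z_β = 2.326 + 1.036 = 3.362.
n = (3.362 / 0.74)² = 4.543² = 20.64.
Round up.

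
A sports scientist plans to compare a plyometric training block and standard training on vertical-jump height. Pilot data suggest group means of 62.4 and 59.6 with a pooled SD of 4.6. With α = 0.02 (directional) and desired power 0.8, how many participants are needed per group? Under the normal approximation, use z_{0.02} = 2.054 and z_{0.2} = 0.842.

Cohen's d = |M₁ − M₂| / SD_pooled = |62.4 − 59.6| / 4.6 = 2.8 / 4.6 = 0.609.
For two independent groups with equal n: n = 2·((z_{α} + z_β) / d)².
z_{α} + z_β = 2.054 + 0.842 = 2.896.
n = 2 × (2.896 / 0.609)² = 2 × 4.755² = 2 × 22.61 = 45.2.
Round up to the next whole participant.

n = 46 per group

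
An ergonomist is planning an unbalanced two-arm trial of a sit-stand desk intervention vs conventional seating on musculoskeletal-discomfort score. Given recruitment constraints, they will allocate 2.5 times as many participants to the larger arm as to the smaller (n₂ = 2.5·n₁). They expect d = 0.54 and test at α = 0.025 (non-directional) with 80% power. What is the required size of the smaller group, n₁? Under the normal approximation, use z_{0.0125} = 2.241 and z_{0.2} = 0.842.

n₁ = 46

With allocation ratio k = n₂/n₁ = 2.5, Var(x̄₁−x̄₂) = σ²(1/n₁ + 1/(k·n₁)) = σ²·(k+1)/(k·n₁).
So n₁ = (1 + 1/k)·((z_{α/2} + z_β)/d)² = 1.400 × (3.083/0.54)².
n₁ = 1.400 × 32.60 = 45.6.
Round up: n₁ = 46, giving n₂ = 2.5 × 46 = 115.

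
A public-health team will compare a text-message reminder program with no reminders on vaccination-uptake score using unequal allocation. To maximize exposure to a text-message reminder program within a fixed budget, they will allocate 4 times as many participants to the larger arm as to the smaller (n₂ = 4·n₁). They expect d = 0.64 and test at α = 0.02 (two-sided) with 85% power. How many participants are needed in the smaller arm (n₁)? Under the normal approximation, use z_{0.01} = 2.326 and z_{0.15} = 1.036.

n₁ = 35

With allocation ratio k = n₂/n₁ = 4, Var(x̄₁−x̄₂) = σ²(1/n₁ + 1/(k·n₁)) = σ²·(k+1)/(k·n₁).
So n₁ = (1 + 1/k)·((z_{α/2} + z_β)/d)² = 1.250 × (3.362/0.64)².
n₁ = 1.250 × 27.60 = 34.5.
Round up: n₁ = 35, giving n₂ = 4 × 35 = 140.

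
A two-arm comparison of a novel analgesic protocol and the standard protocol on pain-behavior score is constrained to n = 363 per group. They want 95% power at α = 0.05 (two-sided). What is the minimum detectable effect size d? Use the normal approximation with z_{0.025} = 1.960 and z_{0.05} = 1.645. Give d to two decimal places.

d_min ≈ 0.27

For two independent groups of n = 363 each: d_min = (z_{α/2} + z_β)·√(2/n).
z-sum = 1.960 + 1.645 = 3.605.
d_min = 3.605 × √(2/363) = 3.605 × 0.0742 = 0.268.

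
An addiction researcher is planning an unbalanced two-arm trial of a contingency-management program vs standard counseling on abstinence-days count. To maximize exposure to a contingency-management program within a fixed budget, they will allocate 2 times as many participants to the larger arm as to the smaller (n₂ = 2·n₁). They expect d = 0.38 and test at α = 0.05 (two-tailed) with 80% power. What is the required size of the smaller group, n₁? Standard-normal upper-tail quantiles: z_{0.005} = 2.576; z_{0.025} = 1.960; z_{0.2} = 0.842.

n₁ = 82

With allocation ratio k = n₂/n₁ = 2, Var(x̄₁−x̄₂) = σ²(1/n₁ + 1/(k·n₁)) = σ²·(k+1)/(k·n₁).
So n₁ = (1 + 1/k)·((z_{α/2} + z_β)/d)² = 1.500 × (2.802/0.38)².
n₁ = 1.500 × 54.37 = 81.6.
Round up: n₁ = 82, giving n₂ = 2 × 82 = 164.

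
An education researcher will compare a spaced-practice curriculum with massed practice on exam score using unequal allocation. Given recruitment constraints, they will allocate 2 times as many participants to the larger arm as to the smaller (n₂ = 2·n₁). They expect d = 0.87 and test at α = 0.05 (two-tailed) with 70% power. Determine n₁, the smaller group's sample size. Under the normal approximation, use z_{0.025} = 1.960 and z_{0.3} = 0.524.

With allocation ratio k = n₂/n₁ = 2, Var(x̄₁−x̄₂) = σ²(1/n₁ + 1/(k·n₁)) = σ²·(k+1)/(k·n₁).
So n₁ = (1 + 1/k)·((z_{α/2} + z_β)/d)² = 1.500 × (2.484/0.87)².
n₁ = 1.500 × 8.15 = 12.2.
Round up: n₁ = 13, giving n₂ = 2 × 13 = 26.

n₁ = 13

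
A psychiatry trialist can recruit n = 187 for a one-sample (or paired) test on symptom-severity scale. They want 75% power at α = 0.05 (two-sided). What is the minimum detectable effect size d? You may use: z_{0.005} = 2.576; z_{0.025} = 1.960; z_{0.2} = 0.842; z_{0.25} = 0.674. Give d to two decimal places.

d_min ≈ 0.19

For a single sample (or paired design) of n = 187: d_min = (z_{α/2} + z_β)/√n.
z-sum = 1.960 + 0.674 = 2.634.
d_min = 2.634 / √187 = 2.634 / 13.675 = 0.193.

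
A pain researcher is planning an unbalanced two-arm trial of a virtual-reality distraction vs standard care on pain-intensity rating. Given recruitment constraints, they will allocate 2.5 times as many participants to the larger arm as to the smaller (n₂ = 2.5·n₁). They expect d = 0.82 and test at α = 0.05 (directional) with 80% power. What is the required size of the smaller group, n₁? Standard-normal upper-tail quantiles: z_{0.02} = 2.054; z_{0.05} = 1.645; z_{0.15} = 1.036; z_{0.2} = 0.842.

n₁ = 13

With allocation ratio k = n₂/n₁ = 2.5, Var(x̄₁−x̄₂) = σ²(1/n₁ + 1/(k·n₁)) = σ²·(k+1)/(k·n₁).
So n₁ = (1 + 1/k)·((z_{α} + z_β)/d)² = 1.400 × (2.487/0.82)².
n₁ = 1.400 × 9.20 = 12.9.
Round up: n₁ = 13, giving n₂ = ⌈2.5 × 13⌉ = ⌈32.5⌉ = 33.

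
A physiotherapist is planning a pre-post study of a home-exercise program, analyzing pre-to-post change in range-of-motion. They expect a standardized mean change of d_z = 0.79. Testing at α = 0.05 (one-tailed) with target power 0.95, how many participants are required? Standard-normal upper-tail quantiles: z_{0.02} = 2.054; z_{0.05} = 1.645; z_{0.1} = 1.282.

n = 18 pairs

For a paired (one-sample on differences) test: n = ((z_{α} + z_β) / d)².
z_{α} + z_β = 1.645 + 1.645 = 3.290.
n = (3.290 / 0.79)² = 4.165² = 17.34.
Round up.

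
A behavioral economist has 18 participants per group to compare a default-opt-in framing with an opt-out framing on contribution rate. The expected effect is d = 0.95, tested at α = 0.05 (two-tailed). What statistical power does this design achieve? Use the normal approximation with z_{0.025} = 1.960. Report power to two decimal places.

power ≈ 0.81

For two equal groups, power = Φ(d·√(n/2) − z_{α/2}).
d·√(n/2) = 0.95 × √(18/2) = 0.95 × 3.000 = 2.850.
z_β = 2.850 − 1.960 = 0.890.
Power = Φ(0.890) = 0.813.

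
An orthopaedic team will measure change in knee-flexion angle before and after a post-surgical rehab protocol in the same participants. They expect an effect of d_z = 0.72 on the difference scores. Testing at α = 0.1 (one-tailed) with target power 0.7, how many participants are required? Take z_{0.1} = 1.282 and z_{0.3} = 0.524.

n = 7 pairs

For a paired (one-sample on differences) test: n = ((z_{α} + z_β) / d)².
z_{α} + z_β = 1.282 + 0.524 = 1.806.
n = (1.806 / 0.72)² = 2.508² = 6.29.
Round up.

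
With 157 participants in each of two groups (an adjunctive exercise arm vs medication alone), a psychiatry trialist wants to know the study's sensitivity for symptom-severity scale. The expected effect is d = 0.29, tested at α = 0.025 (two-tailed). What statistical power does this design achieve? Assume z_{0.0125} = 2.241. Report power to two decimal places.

For two equal groups, power = Φ(d·√(n/2) − z_{α/2}).
d·√(n/2) = 0.29 × √(157/2) = 0.29 × 8.860 = 2.569.
z_β = 2.569 − 2.241 = 0.328.
Power = Φ(0.328) = 0.629.

power ≈ 0.63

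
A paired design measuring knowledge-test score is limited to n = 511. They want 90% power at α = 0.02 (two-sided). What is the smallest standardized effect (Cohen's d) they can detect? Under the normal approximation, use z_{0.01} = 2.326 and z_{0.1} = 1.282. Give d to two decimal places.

d_min ≈ 0.16

For a single sample (or paired design) of n = 511: d_min = (z_{α/2} + z_β)/√n.
z-sum = 2.326 + 1.282 = 3.608.
d_min = 3.608 / √511 = 3.608 / 22.605 = 0.160.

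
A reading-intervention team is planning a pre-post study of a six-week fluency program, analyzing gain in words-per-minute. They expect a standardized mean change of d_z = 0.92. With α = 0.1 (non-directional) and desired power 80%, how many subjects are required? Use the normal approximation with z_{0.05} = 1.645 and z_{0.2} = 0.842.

n = 8 pairs

For a paired (one-sample on differences) test: n = ((z_{α/2} + z_β) / d)².
z_{α/2} + z_β = 1.645 + 0.842 = 2.487.
n = (2.487 / 0.92)² = 2.703² = 7.31.
Round up.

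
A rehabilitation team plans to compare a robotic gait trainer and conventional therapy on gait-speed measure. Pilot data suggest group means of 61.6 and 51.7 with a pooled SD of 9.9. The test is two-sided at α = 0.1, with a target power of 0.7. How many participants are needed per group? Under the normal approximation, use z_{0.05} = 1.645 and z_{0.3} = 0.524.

Cohen's d = |M₁ − M₂| / SD_pooled = |61.6 − 51.7| / 9.9 = 9.9 / 9.9 = 1.000.
For two independent groups with equal n: n = 2·((z_{α/2} + z_β) / d)².
z_{α/2} + z_β = 1.645 + 0.524 = 2.169.
n = 2 × (2.169 / 1.000)² = 2 × 2.169² = 2 × 4.70 = 9.4.
Round up to the next whole participant.

n = 10 per group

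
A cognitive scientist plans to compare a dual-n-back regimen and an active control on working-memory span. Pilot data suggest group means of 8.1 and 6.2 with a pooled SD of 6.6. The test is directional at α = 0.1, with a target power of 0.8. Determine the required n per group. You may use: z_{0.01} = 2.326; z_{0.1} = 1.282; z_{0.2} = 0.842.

n = 109 per group

Cohen's d = |M₁ − M₂| / SD_pooled = |8.1 − 6.2| / 6.6 = 1.9 / 6.6 = 0.288.
For two independent groups with equal n: n = 2·((z_{α} + z_β) / d)².
z_{α} + z_β = 1.282 + 0.842 = 2.124.
n = 2 × (2.124 / 0.288)² = 2 × 7.375² = 2 × 54.39 = 108.8.
Round up to the next whole participant.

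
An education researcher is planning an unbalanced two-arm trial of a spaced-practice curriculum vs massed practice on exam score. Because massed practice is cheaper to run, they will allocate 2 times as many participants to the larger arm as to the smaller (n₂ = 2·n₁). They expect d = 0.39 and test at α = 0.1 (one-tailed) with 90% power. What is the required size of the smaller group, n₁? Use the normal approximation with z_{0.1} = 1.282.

n₁ = 65

With allocation ratio k = n₂/n₁ = 2, Var(x̄₁−x̄₂) = σ²(1/n₁ + 1/(k·n₁)) = σ²·(k+1)/(k·n₁).
So n₁ = (1 + 1/k)·((z_{α} + z_β)/d)² = 1.500 × (2.564/0.39)².
n₁ = 1.500 × 43.22 = 64.8.
Round up: n₁ = 65, giving n₂ = 2 × 65 = 130.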